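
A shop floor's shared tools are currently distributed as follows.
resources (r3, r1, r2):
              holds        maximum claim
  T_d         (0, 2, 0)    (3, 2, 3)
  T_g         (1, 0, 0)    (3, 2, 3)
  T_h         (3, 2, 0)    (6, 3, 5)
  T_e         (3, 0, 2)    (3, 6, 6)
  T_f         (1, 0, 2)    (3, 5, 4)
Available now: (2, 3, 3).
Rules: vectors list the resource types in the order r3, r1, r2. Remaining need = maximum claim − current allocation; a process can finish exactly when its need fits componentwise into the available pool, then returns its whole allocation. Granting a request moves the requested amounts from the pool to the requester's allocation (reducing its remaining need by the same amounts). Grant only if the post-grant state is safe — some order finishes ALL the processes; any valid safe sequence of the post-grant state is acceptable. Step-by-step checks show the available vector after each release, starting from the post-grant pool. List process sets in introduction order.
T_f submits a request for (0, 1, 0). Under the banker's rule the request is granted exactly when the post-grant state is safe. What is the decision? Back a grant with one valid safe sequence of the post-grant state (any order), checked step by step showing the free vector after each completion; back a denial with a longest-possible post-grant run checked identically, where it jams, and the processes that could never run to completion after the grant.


GRANT — the state after the grant stays safe, e.g. via T_g, T_d, T_f, T_h, T_e.
Key observation: the grant leaves (2, 2, 3) free — enough for T_g, whose release restarts the cascade.
Verifying the post-grant state step by step:
  pool = (2, 2, 3)
  T_g: need (2, 2, 3) fits (2, 2, 3); releases (1, 0, 0), pool now (3, 2, 3)
  T_d: need (3, 0, 3) fits (3, 2, 3); releases (0, 2, 0), pool now (3, 4, 3)
  T_f: need (2, 4, 2) fits (3, 4, 3); releases (1, 1, 2), pool now (4, 5, 5)
  T_h: need (3, 1, 5) fits (4, 5, 5); releases (3, 2, 0), pool now (7, 7, 5)
  T_e: need (0, 6, 4) fits (7, 7, 5); releases (3, 0, 2), pool now (10, 7, 7)


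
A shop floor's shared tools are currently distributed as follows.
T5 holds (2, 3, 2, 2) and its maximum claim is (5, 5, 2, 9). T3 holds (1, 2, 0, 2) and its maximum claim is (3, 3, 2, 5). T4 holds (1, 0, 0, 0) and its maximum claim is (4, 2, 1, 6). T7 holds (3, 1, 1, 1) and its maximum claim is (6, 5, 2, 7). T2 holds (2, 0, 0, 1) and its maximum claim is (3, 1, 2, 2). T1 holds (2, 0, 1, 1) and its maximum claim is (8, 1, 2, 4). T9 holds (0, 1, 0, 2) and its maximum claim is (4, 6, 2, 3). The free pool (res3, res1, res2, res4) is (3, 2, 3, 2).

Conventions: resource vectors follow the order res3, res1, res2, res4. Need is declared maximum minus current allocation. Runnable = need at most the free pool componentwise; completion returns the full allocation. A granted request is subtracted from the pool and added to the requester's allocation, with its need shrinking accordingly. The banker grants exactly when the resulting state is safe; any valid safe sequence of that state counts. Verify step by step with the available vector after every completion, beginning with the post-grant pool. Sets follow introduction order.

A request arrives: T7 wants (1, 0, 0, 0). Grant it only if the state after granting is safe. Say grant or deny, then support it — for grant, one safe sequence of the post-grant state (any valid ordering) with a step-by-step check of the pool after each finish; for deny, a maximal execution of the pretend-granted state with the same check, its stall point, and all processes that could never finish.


DENY — the pretend-granted state is unsafe.
Key observation: after T2, T3 the pool peaks at (5, 4, 3, 5), and each blocked process is short somewhere: T5 on res4; T4 on res4; T7 on res4; T1 on res3; T9 on res1.
After a pretend grant, a maximal execution: T2, T3 — then nothing else fits. Step-by-step check:
  pool = (2, 2, 3, 2)
  T2 needs (1, 1, 2, 1) <= (2, 2, 3, 2) -> finishes; pool += (2, 0, 0, 1) = (4, 2, 3, 3)
  T3 needs (2, 1, 2, 3) <= (4, 2, 3, 3) -> finishes; pool += (1, 2, 0, 2) = (5, 4, 3, 5)
  T5 cannot run: need (3, 2, 0, 7) vs free (5, 4, 3, 5) (insufficient res4)
  T4 cannot run: need (3, 2, 1, 6) vs free (5, 4, 3, 5) (insufficient res4)
  T7 cannot run: need (2, 4, 1, 6) vs free (5, 4, 3, 5) (insufficient res4)
  T1 cannot run: need (6, 1, 1, 3) vs free (5, 4, 3, 5) (insufficient res3)
  T9 cannot run: need (4, 5, 2, 1) vs free (5, 4, 3, 5) (insufficient res1)
Processes that could never finish after the grant: T5, T4, T7, T1 and T9.


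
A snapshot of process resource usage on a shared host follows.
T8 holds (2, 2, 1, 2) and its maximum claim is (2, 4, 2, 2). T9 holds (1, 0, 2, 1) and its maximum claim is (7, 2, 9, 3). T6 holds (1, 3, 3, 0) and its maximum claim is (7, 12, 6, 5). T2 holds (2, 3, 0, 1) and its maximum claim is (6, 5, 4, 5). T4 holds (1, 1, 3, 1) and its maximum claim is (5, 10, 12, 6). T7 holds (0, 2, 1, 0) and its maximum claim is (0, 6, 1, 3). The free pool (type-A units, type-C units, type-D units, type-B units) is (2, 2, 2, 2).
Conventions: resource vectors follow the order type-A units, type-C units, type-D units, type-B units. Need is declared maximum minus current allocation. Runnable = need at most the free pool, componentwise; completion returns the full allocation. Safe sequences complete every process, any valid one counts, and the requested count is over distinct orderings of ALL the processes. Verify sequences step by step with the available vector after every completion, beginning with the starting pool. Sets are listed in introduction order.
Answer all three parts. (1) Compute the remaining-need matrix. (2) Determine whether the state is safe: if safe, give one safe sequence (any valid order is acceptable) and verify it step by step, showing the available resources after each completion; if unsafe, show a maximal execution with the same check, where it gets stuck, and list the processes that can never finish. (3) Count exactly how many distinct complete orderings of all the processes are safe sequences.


(1) Outstanding need per process (order type-A units, type-C units, type-D units, type-B units):
  T8: (0, 2, 1, 0)
  T9: (6, 2, 7, 2)
  T6: (6, 9, 3, 5)
  T2: (4, 2, 4, 4)
  T4: (4, 9, 9, 5)
  T7: (0, 4, 0, 3)
(2) SAFE. One safe sequence: T8, T7, T2, T6, T9, T4.
Key observation: reading the order forward, T8 is the first process whose need (0, 2, 1, 0) meets the free pool (2, 2, 2, 2) exactly on a resource it requests.
Walking it through:
  pool = (2, 2, 2, 2)
  T8: need (0, 2, 1, 0) fits (2, 2, 2, 2); releases (2, 2, 1, 2), pool now (4, 4, 3, 4)
  T7: need (0, 4, 0, 3) fits (4, 4, 3, 4); releases (0, 2, 1, 0), pool now (4, 6, 4, 4)
  T2: need (4, 2, 4, 4) fits (4, 6, 4, 4); releases (2, 3, 0, 1), pool now (6, 9, 4, 5)
  T6: need (6, 9, 3, 5) fits (6, 9, 4, 5); releases (1, 3, 3, 0), pool now (7, 12, 7, 5)
  T9: need (6, 2, 7, 2) fits (7, 12, 7, 5); releases (1, 0, 2, 1), pool now (8, 12, 9, 6)
  T4: need (4, 9, 9, 5) fits (8, 12, 9, 6); releases (1, 1, 3, 1), pool now (9, 13, 12, 7)
(3) Exactly 1 of the possible complete orderings is a safe sequence.


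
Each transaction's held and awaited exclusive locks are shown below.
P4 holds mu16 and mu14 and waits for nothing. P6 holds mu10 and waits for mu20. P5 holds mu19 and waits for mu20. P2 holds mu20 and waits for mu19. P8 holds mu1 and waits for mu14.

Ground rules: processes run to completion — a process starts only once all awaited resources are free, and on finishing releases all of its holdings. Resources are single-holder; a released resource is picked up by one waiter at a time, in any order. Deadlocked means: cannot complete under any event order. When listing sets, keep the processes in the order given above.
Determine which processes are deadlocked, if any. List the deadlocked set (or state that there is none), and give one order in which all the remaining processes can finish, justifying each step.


The deadlocked set is P6, P5 and P2.
Key observation: the knot is the closed ring of waits P2 -> P5 -> P2; P6 waits into the deadlock from upstream.
A valid finishing order for the others: P4, P8.
Check, step by step:
  P4 waits on nothing -> runs at once and releases mu16 and mu14
  P8 waits on mu14 — all released -> runs and releases mu1


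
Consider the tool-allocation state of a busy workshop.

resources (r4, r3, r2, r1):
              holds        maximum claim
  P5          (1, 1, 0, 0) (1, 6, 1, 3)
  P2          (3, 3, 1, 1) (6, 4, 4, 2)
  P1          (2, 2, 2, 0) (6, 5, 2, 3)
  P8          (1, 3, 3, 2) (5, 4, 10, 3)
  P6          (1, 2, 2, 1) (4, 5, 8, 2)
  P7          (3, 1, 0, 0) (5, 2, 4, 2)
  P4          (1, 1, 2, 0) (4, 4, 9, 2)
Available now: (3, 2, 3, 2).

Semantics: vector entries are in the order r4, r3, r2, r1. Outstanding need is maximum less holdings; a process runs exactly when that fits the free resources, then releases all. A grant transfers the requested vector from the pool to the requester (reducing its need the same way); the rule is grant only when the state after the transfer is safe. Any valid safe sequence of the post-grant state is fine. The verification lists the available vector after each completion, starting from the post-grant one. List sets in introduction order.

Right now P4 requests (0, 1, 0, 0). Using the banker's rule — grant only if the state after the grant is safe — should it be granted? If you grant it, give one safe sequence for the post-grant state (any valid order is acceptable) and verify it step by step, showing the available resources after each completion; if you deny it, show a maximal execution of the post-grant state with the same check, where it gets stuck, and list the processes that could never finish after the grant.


GRANT: granting preserves safety; a valid post-grant sequence is P2, P7, P1, P6, P4, P8, P5.
Key observation: even at the reduced pool (3, 1, 3, 2), P2 fits immediately, so safety survives the grant.
Step-by-step check of the post-grant state:
  pool = (3, 1, 3, 2)
  run P2 (needs (3, 1, 3, 1), free (3, 1, 3, 2)); after release of (3, 3, 1, 1) the pool is (6, 4, 4, 3)
  run P7 (needs (2, 1, 4, 2), free (6, 4, 4, 3)); after release of (3, 1, 0, 0) the pool is (9, 5, 4, 3)
  run P1 (needs (4, 3, 0, 3), free (9, 5, 4, 3)); after release of (2, 2, 2, 0) the pool is (11, 7, 6, 3)
  run P6 (needs (3, 3, 6, 1), free (11, 7, 6, 3)); after release of (1, 2, 2, 1) the pool is (12, 9, 8, 4)
  run P4 (needs (3, 2, 7, 2), free (12, 9, 8, 4)); after release of (1, 2, 2, 0) the pool is (13, 11, 10, 4)
  run P8 (needs (4, 1, 7, 1), free (13, 11, 10, 4)); after release of (1, 3, 3, 2) the pool is (14, 14, 13, 6)
  run P5 (needs (0, 5, 1, 3), free (14, 14, 13, 6)); after release of (1, 1, 0, 0) the pool is (15, 15, 13, 6)


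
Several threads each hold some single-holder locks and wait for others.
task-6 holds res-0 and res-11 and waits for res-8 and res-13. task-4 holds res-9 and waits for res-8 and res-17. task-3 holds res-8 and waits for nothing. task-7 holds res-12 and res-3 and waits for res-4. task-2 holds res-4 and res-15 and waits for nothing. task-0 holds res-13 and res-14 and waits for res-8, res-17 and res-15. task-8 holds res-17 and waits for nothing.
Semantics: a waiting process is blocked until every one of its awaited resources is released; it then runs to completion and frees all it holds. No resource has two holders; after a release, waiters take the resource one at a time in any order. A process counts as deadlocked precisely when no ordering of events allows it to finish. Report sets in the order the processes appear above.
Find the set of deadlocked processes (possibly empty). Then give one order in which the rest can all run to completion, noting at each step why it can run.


No process is deadlocked.
Key observation: all waits point, directly or indirectly, at processes that can finish, so nothing is permanently blocked.
A valid finishing order for the others: task-2, task-3, task-8, task-0, task-4, task-7, task-6.
Step-by-step check:
  task-2 waits on nothing -> runs at once and releases res-4 and res-15
  task-3 waits on nothing -> runs at once and releases res-8
  task-8 waits on nothing -> runs at once and releases res-17
  run task-0 (all its waits — res-8, res-17 and res-15 — are resolved); releases res-13 and res-14
  run task-4 (all its waits — res-8 and res-17 — are resolved); releases res-9
  run task-7 (all its waits — res-4 — are resolved); releases res-12 and res-3
  run task-6 (all its waits — res-8 and res-13 — are resolved); releases res-0 and res-11


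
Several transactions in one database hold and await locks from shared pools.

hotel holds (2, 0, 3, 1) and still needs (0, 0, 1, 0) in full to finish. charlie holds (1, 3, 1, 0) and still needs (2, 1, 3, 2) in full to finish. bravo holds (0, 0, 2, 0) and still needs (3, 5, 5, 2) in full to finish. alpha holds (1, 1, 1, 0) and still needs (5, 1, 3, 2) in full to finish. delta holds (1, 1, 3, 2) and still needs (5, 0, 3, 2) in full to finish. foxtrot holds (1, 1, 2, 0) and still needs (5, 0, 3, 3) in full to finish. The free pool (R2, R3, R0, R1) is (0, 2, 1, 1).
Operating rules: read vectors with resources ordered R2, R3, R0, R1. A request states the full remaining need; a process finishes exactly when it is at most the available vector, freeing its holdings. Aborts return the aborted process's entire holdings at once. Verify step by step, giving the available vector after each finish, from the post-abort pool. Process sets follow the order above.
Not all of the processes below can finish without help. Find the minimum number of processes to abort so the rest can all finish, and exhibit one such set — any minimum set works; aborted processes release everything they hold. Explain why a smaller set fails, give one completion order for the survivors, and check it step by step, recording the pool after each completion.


Minimum abort set: alpha and foxtrot.
Key observation: no ordering could ever have run delta before the abort of alpha and foxtrot; with (2, 2, 3, 0) back in the pool it fits at step 3.
No one abort is enough; case by case: hotel alone leaves alpha blocked (short on R2); charlie alone leaves alpha blocked (short on R2); bravo alone leaves alpha blocked (short on R2); alpha alone leaves delta blocked (short on R2); delta alone leaves alpha blocked (short on R2); foxtrot alone leaves alpha blocked (short on R2).
Survivors finish in the order: hotel, charlie, delta, bravo. Walking it through (pool after the aborts first):
  pool = (2, 4, 4, 1)
  run hotel (needs (0, 0, 1, 0), free (2, 4, 4, 1)); after release of (2, 0, 3, 1) the pool is (4, 4, 7, 2)
  run charlie (needs (2, 1, 3, 2), free (4, 4, 7, 2)); after release of (1, 3, 1, 0) the pool is (5, 7, 8, 2)
  run delta (needs (5, 0, 3, 2), free (5, 7, 8, 2)); after release of (1, 1, 3, 2) the pool is (6, 8, 11, 4)
  run bravo (needs (3, 5, 5, 2), free (6, 8, 11, 4)); after release of (0, 0, 2, 0) the pool is (6, 8, 13, 4)


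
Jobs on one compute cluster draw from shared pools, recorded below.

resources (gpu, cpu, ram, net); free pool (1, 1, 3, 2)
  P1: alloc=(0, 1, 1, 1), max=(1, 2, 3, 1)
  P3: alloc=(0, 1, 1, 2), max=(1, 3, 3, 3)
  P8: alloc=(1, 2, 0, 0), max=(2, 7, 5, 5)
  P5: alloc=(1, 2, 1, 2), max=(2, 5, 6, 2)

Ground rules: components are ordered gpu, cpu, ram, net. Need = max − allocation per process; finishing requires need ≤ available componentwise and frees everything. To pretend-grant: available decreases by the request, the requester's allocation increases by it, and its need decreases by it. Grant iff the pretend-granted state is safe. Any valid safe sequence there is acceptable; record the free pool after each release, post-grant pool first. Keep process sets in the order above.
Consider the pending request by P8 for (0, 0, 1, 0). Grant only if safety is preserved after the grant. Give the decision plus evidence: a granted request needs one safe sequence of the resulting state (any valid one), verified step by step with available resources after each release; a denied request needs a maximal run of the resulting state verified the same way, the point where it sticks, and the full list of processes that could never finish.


DENY. Granting would leave the state unsafe.
Key observation: after P1, P3 the pool peaks at (1, 3, 4, 5), and each blocked process is short somewhere: P8 on cpu; P5 on ram.
Pretend the grant happened; the run P1, P3 goes as far as possible. Step-by-step check:
  pool = (1, 1, 2, 2)
  P1 needs (1, 1, 2, 0) <= (1, 1, 2, 2) -> finishes; pool += (0, 1, 1, 1) = (1, 2, 3, 3)
  P3 needs (1, 2, 2, 1) <= (1, 2, 3, 3) -> finishes; pool += (0, 1, 1, 2) = (1, 3, 4, 5)
  P8 cannot run: need (1, 5, 4, 5) vs free (1, 3, 4, 5) (insufficient cpu)
  P5 cannot run: need (1, 3, 5, 0) vs free (1, 3, 4, 5) (insufficient ram)
Processes that could never finish after the grant: P8 and P5.


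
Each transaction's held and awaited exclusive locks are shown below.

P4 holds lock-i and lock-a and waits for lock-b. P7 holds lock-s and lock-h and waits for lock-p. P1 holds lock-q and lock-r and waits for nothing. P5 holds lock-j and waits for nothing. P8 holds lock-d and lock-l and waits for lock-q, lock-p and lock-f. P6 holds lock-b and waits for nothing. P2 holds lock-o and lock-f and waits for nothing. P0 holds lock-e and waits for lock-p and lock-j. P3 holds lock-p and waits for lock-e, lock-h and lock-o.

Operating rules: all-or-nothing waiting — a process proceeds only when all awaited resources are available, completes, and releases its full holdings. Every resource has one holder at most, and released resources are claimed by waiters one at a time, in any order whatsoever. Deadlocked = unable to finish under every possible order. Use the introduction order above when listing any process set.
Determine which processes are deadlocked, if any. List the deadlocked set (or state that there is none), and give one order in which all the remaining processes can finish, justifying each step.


Deadlocked set: P7, P8, P0 and P3.
Key observation: the wait chain closes on itself along P7 -> P3 -> P7; P0 is caught in further circular waits and P8 waits into the deadlock from upstream.
A valid finishing order for the others: P6, P5, P1, P4, P2.
Walking it through:
  P6 waits on nothing -> runs at once and releases lock-b
  P5 waits on nothing -> runs at once and releases lock-j
  P1 waits on nothing -> runs at once and releases lock-q and lock-r
  run P4 (all its waits — lock-b — are resolved); releases lock-i and lock-a
  P2 waits on nothing -> runs at once and releases lock-o and lock-f


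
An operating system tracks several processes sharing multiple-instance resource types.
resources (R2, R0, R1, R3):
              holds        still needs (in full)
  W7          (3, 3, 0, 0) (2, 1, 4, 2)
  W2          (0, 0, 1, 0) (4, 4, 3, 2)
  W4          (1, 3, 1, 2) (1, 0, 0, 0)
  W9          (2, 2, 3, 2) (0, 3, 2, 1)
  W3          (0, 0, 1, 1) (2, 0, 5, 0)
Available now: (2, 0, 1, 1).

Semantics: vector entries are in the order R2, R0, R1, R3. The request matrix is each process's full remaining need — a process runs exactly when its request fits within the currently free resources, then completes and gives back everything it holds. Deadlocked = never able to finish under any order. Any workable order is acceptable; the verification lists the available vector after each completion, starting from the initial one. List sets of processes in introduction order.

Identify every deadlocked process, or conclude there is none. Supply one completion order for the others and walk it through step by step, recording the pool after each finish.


The deadlocked set is empty.
Key observation: there is always a runnable process — W4 first — so the state unwinds completely.
The rest can finish in the order W4, W9, W3, W2, W7. Check, step by step:
  pool = (2, 0, 1, 1)
  W4: need (1, 0, 0, 0) fits (2, 0, 1, 1); releases (1, 3, 1, 2), pool now (3, 3, 2, 3)
  W9: need (0, 3, 2, 1) fits (3, 3, 2, 3); releases (2, 2, 3, 2), pool now (5, 5, 5, 5)
  W3: need (2, 0, 5, 0) fits (5, 5, 5, 5); releases (0, 0, 1, 1), pool now (5, 5, 6, 6)
  W2: need (4, 4, 3, 2) fits (5, 5, 6, 6); releases (0, 0, 1, 0), pool now (5, 5, 7, 6)
  W7: need (2, 1, 4, 2) fits (5, 5, 7, 6); releases (3, 3, 0, 0), pool now (8, 8, 7, 6)


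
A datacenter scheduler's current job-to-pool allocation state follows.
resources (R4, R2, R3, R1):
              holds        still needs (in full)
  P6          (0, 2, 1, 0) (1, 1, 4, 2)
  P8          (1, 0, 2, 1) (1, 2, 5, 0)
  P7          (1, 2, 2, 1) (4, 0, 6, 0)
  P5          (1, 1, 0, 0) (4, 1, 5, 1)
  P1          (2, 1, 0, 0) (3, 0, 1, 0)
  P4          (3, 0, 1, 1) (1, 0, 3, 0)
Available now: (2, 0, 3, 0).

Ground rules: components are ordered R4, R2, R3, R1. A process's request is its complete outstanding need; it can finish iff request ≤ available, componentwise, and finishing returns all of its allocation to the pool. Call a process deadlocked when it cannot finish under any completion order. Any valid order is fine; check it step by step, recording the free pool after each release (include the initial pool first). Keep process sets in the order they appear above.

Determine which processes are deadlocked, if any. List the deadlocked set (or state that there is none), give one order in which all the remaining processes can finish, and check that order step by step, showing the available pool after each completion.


Deadlocked set: P6, P8, P7 and P5.
Key observation: after P4, P1 the pool peaks at (7, 1, 4, 1), and each blocked process is short somewhere: P6 on R1; P8 on R2, R3; P7 on R3; P5 on R3.
A valid finishing order for the others: P4, P1. Walking it through:
  pool = (2, 0, 3, 0)
  P4 needs (1, 0, 3, 0) <= (2, 0, 3, 0) -> finishes; pool += (3, 0, 1, 1) = (5, 0, 4, 1)
  P1 needs (3, 0, 1, 0) <= (5, 0, 4, 1) -> finishes; pool += (2, 1, 0, 0) = (7, 1, 4, 1)
The stuck group stays short no matter what:
  P6 still needs (1, 1, 4, 2) but only (7, 1, 4, 1) is free — short on R1
  P8 still needs (1, 2, 5, 0) but only (7, 1, 4, 1) is free — short on R2 and R3
  P7 still needs (4, 0, 6, 0) but only (7, 1, 4, 1) is free — short on R3
  P5 still needs (4, 1, 5, 1) but only (7, 1, 4, 1) is free — short on R3


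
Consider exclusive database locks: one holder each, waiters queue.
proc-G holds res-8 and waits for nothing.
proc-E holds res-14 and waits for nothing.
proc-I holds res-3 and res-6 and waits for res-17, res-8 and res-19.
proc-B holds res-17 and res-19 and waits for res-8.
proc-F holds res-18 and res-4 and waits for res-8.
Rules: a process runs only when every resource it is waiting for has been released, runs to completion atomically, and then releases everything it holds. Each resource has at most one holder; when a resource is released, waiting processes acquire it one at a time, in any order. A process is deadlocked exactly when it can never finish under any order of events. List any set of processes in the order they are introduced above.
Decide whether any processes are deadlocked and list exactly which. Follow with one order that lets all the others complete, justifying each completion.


The deadlocked set is empty.
Key observation: the wait graph is acyclic; completion cascades from the unblocked processes through everyone else.
One completion order for the rest: proc-G, proc-B, proc-F, proc-E, proc-I.
Verifying each step:
  proc-G waits on nothing -> runs at once and releases res-8
  proc-B waits on res-8 — all released -> runs and releases res-17 and res-19
  proc-F waits on res-8 — all released -> runs and releases res-18 and res-4
  proc-E waits on nothing -> runs at once and releases res-14
  proc-I waits on res-17, res-8 and res-19 — all released -> runs and releases res-3 and res-6


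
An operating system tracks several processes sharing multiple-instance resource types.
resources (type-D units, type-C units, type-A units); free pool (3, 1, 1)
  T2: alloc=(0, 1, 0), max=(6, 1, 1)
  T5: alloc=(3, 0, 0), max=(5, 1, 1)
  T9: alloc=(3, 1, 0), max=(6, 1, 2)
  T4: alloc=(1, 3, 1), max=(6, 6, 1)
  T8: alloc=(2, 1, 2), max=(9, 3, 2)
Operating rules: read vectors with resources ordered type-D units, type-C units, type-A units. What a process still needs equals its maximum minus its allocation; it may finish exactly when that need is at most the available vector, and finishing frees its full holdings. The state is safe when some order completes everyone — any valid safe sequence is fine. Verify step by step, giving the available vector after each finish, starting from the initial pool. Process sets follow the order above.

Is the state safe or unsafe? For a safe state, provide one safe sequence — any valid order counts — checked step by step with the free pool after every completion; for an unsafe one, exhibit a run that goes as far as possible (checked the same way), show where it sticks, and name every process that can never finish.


UNSAFE — no complete ordering exists.
Key observation: after T5, T2 the pool peaks at (6, 2, 1), and each blocked process is short somewhere: T9 on type-A units; T4 on type-C units; T8 on type-D units.
Going as far as possible: T5, T2; after that, nothing fits. Check, step by step:
  pool = (3, 1, 1)
  T5: need (2, 1, 1) fits (3, 1, 1); releases (3, 0, 0), pool now (6, 1, 1)
  T2: need (6, 0, 1) fits (6, 1, 1); releases (0, 1, 0), pool now (6, 2, 1)
  T9 cannot run: need (3, 0, 2) vs free (6, 2, 1) (insufficient type-A units)
  T4 cannot run: need (5, 3, 0) vs free (6, 2, 1) (insufficient type-C units)
  T8 cannot run: need (7, 2, 0) vs free (6, 2, 1) (insufficient type-D units)
Never able to finish: T9, T4 and T8.


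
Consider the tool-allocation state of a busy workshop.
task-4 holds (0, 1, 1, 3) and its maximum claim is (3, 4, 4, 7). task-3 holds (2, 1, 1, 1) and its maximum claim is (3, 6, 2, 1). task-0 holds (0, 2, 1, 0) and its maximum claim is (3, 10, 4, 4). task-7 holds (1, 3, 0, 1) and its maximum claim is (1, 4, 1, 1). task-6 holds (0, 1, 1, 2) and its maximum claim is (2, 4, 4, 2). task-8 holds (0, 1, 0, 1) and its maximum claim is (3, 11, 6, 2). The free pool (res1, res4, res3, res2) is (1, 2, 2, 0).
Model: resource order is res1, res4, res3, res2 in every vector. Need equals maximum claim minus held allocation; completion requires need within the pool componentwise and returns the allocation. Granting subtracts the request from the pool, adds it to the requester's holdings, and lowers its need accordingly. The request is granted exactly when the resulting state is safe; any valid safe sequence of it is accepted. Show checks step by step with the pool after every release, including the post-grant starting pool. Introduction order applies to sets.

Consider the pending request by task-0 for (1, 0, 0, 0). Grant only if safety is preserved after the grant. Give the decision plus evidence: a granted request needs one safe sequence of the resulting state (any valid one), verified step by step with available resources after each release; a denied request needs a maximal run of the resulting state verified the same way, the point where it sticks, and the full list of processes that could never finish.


GRANT — the state after the grant stays safe, e.g. via task-7, task-3, task-6, task-4, task-0, task-8.
Key observation: the grant leaves (0, 2, 2, 0) free — enough for task-7, whose release restarts the cascade.
Check on the post-grant state, step by step:
  pool = (0, 2, 2, 0)
  run task-7 (needs (0, 1, 1, 0), free (0, 2, 2, 0)); after release of (1, 3, 0, 1) the pool is (1, 5, 2, 1)
  run task-3 (needs (1, 5, 1, 0), free (1, 5, 2, 1)); after release of (2, 1, 1, 1) the pool is (3, 6, 3, 2)
  run task-6 (needs (2, 3, 3, 0), free (3, 6, 3, 2)); after release of (0, 1, 1, 2) the pool is (3, 7, 4, 4)
  run task-4 (needs (3, 3, 3, 4), free (3, 7, 4, 4)); after release of (0, 1, 1, 3) the pool is (3, 8, 5, 7)
  run task-0 (needs (2, 8, 3, 4), free (3, 8, 5, 7)); after release of (1, 2, 1, 0) the pool is (4, 10, 6, 7)
  run task-8 (needs (3, 10, 6, 1), free (4, 10, 6, 7)); after release of (0, 1, 0, 1) the pool is (4, 11, 6, 8)


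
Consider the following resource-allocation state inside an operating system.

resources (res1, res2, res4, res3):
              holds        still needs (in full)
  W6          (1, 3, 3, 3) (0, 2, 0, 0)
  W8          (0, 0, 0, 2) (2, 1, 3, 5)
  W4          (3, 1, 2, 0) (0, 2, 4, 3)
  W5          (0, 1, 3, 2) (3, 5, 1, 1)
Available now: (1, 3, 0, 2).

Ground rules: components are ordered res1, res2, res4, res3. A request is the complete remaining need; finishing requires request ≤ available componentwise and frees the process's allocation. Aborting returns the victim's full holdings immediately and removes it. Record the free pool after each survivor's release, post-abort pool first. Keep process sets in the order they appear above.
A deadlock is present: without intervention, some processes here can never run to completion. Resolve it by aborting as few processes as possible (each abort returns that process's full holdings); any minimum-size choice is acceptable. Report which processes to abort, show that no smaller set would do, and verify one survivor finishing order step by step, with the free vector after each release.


Abort W4.
Key observation: no ordering could ever have run W5 before the abort of W4; with (3, 1, 2, 0) back in the pool it fits at step 2.
No smaller set exists: with zero aborts the deadlock remains.
One survivor order: W6, W5, W8. Step-by-step check (post-abort pool first):
  pool = (4, 4, 2, 2)
  run W6 (needs (0, 2, 0, 0), free (4, 4, 2, 2)); after release of (1, 3, 3, 3) the pool is (5, 7, 5, 5)
  run W5 (needs (3, 5, 1, 1), free (5, 7, 5, 5)); after release of (0, 1, 3, 2) the pool is (5, 8, 8, 7)
  run W8 (needs (2, 1, 3, 5), free (5, 8, 8, 7)); after release of (0, 0, 0, 2) the pool is (5, 8, 8, 9)


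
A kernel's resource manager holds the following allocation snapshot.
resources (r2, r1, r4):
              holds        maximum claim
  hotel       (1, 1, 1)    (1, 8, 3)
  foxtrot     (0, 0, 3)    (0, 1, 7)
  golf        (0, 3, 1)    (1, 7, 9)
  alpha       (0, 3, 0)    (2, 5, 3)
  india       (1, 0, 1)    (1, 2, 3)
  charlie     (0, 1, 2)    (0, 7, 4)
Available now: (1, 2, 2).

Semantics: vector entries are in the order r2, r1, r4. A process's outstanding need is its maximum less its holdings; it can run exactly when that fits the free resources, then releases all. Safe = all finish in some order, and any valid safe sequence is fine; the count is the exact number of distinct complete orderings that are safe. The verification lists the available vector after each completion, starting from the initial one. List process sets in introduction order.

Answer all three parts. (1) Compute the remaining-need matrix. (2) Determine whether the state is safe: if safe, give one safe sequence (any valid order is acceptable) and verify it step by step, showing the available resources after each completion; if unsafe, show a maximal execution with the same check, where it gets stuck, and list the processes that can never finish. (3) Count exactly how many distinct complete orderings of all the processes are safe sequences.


(1) Need matrix, components ordered r2, r1, r4:
  hotel: (0, 7, 2)
  foxtrot: (0, 1, 4)
  golf: (1, 4, 8)
  alpha: (2, 2, 3)
  india: (0, 2, 2)
  charlie: (0, 6, 2)
(2) UNSAFE.
Key observation: after india, alpha the pool peaks at (2, 5, 3), and each blocked process is short somewhere: hotel on r1; foxtrot on r4; golf on r4; charlie on r1.
A maximal execution: india, alpha — then nothing else fits. Walking it through:
  pool = (1, 2, 2)
  india: need (0, 2, 2) fits (1, 2, 2); releases (1, 0, 1), pool now (2, 2, 3)
  alpha: need (2, 2, 3) fits (2, 2, 3); releases (0, 3, 0), pool now (2, 5, 3)
  hotel still needs (0, 7, 2) but only (2, 5, 3) is free — short on r1
  foxtrot still needs (0, 1, 4) but only (2, 5, 3) is free — short on r4
  golf still needs (1, 4, 8) but only (2, 5, 3) is free — short on r4
  charlie still needs (0, 6, 2) but only (2, 5, 3) is free — short on r1
Never able to finish: hotel, foxtrot, golf and charlie.
(3) The exact count: 0 of the possible complete orderings are safe sequences.


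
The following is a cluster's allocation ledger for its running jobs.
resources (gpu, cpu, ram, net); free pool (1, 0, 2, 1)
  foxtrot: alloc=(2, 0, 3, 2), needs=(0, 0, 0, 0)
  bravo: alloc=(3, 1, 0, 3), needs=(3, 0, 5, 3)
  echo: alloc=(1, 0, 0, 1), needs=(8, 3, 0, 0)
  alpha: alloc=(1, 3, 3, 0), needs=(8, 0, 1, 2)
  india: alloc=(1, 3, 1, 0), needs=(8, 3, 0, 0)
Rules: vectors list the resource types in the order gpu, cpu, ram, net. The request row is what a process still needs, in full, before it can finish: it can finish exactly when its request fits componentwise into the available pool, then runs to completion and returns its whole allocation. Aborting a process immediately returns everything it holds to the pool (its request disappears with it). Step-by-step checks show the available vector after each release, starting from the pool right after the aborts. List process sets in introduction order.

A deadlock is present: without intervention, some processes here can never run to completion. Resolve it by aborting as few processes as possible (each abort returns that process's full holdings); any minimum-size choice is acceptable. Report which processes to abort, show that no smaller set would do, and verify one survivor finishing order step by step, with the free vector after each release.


Abort alpha and india.
Key observation: the returned (2, 6, 4, 0) from alpha and india is what brings echo — unrunnable before, under any order — into play at step 3.
Why nothing smaller works — every single abort fails: foxtrot alone leaves echo blocked (short on gpu and cpu); bravo alone leaves echo blocked (short on gpu and cpu); echo alone leaves alpha blocked (short on gpu); alpha alone leaves echo blocked (short on gpu); india alone leaves echo blocked (short on gpu).
The survivors complete as foxtrot, bravo, echo. Walking it through (starting from the post-abort pool):
  pool = (3, 6, 6, 1)
  foxtrot needs (0, 0, 0, 0) <= (3, 6, 6, 1) -> finishes; pool += (2, 0, 3, 2) = (5, 6, 9, 3)
  bravo needs (3, 0, 5, 3) <= (5, 6, 9, 3) -> finishes; pool += (3, 1, 0, 3) = (8, 7, 9, 6)
  echo needs (8, 3, 0, 0) <= (8, 7, 9, 6) -> finishes; pool += (1, 0, 0, 1) = (9, 7, 9, 7)


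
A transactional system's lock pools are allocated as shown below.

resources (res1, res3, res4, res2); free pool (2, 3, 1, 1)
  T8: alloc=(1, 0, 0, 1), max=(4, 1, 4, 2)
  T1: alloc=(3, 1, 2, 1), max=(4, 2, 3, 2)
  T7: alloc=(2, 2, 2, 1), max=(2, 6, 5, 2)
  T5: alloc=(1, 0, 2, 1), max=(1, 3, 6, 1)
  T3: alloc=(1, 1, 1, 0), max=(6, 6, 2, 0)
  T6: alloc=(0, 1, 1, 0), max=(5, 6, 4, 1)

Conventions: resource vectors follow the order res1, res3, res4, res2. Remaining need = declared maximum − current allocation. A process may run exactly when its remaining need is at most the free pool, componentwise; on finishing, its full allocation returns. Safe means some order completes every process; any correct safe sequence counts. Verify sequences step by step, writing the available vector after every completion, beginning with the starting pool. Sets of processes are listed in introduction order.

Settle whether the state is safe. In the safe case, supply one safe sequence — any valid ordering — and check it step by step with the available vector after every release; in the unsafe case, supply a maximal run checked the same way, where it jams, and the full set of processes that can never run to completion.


The state is SAFE; one workable sequence: T1, T7, T3, T6, T5, T8.
Key observation: T1 is the earliest step where a requested resource binds exactly: need (1, 1, 1, 1), pool (2, 3, 1, 1) at its turn.
Walking it through:
  pool = (2, 3, 1, 1)
  T1 needs (1, 1, 1, 1) <= (2, 3, 1, 1) -> finishes; pool += (3, 1, 2, 1) = (5, 4, 3, 2)
  T7 needs (0, 4, 3, 1) <= (5, 4, 3, 2) -> finishes; pool += (2, 2, 2, 1) = (7, 6, 5, 3)
  T3 needs (5, 5, 1, 0) <= (7, 6, 5, 3) -> finishes; pool += (1, 1, 1, 0) = (8, 7, 6, 3)
  T6 needs (5, 5, 3, 1) <= (8, 7, 6, 3) -> finishes; pool += (0, 1, 1, 0) = (8, 8, 7, 3)
  T5 needs (0, 3, 4, 0) <= (8, 8, 7, 3) -> finishes; pool += (1, 0, 2, 1) = (9, 8, 9, 4)
  T8 needs (3, 1, 4, 1) <= (9, 8, 9, 4) -> finishes; pool += (1, 0, 0, 1) = (10, 8, 9, 5)


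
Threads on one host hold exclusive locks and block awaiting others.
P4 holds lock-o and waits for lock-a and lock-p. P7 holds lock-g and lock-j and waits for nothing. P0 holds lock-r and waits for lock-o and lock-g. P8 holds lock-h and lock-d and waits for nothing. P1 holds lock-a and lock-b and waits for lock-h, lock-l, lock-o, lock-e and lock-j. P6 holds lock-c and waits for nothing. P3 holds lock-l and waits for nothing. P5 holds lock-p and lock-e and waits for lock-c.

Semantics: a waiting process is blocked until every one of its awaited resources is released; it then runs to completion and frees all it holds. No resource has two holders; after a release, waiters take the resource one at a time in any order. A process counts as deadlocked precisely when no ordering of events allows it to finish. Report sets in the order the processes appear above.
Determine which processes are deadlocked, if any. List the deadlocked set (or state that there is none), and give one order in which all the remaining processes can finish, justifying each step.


The deadlocked set is P4, P0 and P1.
Key observation: the knot is the closed ring of waits P4 -> P1 -> P4; P0 waits into the deadlock from upstream.
One completion order for the rest: P6, P3, P5, P7, P8.
Check, step by step:
  run P6 (it waits on nothing); releases lock-c
  run P3 (it waits on nothing); releases lock-l
  P5 waits on lock-c — all released -> runs and releases lock-p and lock-e
  run P7 (it waits on nothing); releases lock-g and lock-j
  run P8 (it waits on nothing); releases lock-h and lock-d


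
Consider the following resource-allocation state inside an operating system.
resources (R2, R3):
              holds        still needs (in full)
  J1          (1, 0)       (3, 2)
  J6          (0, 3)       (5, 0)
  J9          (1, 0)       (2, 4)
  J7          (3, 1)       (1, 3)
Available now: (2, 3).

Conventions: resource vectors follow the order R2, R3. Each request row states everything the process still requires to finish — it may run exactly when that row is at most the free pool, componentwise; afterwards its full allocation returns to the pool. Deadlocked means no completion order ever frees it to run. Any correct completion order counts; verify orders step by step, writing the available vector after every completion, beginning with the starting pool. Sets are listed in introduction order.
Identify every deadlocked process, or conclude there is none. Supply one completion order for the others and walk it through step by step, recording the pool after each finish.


Nothing here is deadlocked.
Key observation: starting with J7, each completion frees enough for the next — no one is permanently blocked.
One completion order for the rest: J7, J6, J1, J9. Step-by-step check:
  pool = (2, 3)
  J7: need (1, 3) fits (2, 3); releases (3, 1), pool now (5, 4)
  J6: need (5, 0) fits (5, 4); releases (0, 3), pool now (5, 7)
  J1: need (3, 2) fits (5, 7); releases (1, 0), pool now (6, 7)
  J9: need (2, 4) fits (6, 7); releases (1, 0), pool now (7, 7)


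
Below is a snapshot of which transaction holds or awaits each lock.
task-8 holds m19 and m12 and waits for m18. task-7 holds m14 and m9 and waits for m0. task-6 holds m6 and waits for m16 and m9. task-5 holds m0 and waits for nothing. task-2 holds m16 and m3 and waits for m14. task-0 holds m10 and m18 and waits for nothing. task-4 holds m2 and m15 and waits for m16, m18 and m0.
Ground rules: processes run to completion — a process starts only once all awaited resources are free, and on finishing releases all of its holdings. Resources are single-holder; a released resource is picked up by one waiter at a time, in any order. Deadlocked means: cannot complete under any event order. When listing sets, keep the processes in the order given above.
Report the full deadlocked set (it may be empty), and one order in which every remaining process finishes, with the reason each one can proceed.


Nothing here is deadlocked.
Key observation: the wait relation is loop-free; peeling off processes with no waits unwinds the whole state.
One completion order for the rest: task-5, task-0, task-7, task-2, task-8, task-6, task-4.
Walking it through:
  task-5 waits on nothing -> runs at once and releases m0
  task-0 waits on nothing -> runs at once and releases m10 and m18
  task-7: everything it awaited (m0) is free; runs, freeing m14 and m9
  task-2: everything it awaited (m14) is free; runs, freeing m16 and m3
  task-8: everything it awaited (m18) is free; runs, freeing m19 and m12
  task-6: everything it awaited (m16 and m9) is free; runs, freeing m6
  task-4: everything it awaited (m16, m18 and m0) is free; runs, freeing m2 and m15
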